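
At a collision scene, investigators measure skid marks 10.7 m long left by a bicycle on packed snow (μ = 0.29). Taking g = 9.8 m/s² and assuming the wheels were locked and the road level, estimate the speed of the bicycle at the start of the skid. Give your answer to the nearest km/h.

Deceleration a = μg = 0.29 × 9.8 = 2.842 m/s².
v = √(2a·d) = √(2 × 2.842 × 10.7) = √60.819 = 7.7987 m/s.
= 7.7987 × 3.6 = 28.075 km/h.

Initial speed ≈ 28 km/h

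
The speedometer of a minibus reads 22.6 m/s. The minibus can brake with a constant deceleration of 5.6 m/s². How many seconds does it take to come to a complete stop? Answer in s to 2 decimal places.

Braking time ≈ 4.04 s

Braking time = v/a = 22.6000 / 5.600 = 4.036 s.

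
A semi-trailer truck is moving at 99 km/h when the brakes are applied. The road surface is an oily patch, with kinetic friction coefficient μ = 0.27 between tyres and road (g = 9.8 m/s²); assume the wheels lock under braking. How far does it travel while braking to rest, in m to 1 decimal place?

Braking distance ≈ 142.9 m

99 km/h ÷ 3.6 = 27.5000 m/s.
a = μg = 0.27 × 9.8 = 2.646 m/s².
Braking distance = v²/(2a) = 27.5000² / (2 × 2.646) = 756.250 / 5.292 = 142.904 m.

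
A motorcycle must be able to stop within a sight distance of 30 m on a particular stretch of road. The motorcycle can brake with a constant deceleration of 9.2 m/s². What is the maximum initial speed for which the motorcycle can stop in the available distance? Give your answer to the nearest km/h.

v²/(2a) = d ⇒ v = √(2 × 9.200 × 30) = √552.00 = 23.4947 m/s.
23.4947 m/s × 3.6 = 84.581 km/h.

Maximum speed ≈ 85 km/h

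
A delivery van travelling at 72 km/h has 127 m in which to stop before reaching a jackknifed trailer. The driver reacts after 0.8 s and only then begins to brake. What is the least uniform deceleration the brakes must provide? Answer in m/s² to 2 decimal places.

72 km/h ÷ 3.6 = 20.0000 m/s.
Distance covered during reaction = 20.0000 × 0.8 = 16.000 m.
Distance available for braking: 127 − 16.000 = 111.000 m.
v² = 2a·d ⇒ a = v²/(2d) = 20.0000² / (2 × 111.000) = 400.000 / 222.000 = 1.8018 m/s².

Required deceleration ≈ 1.80 m/s²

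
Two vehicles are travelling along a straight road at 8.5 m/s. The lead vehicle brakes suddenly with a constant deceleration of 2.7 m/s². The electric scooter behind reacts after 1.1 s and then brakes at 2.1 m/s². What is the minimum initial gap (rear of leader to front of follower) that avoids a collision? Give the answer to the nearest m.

Minimum gap ≈ 13 m

Leader travels v²/(2a_L) = 72.250 / 5.400 = 13.380 m before stopping.
Follower covers v·t_r = 8.5000 × 1.1 = 9.350 m while reacting, then v²/(2a_F) = 72.250 / 4.200 = 17.202 m while braking, for a total of 9.350 + 17.202 = 26.552 m.
Since a_F ≤ a_L and the follower starts braking later, the follower is never slower than the leader, so the closest approach is when both have stopped.
Minimum gap = 26.552 − 13.380 = 13.172 m.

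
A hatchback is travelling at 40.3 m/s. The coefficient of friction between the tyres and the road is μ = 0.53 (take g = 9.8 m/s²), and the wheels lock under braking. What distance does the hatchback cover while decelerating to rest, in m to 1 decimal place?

Braking distance ≈ 156.3 m

a = μg = 0.53 × 9.8 = 5.194 m/s².
Braking distance = v²/(2a) = 40.3000² / (2 × 5.194) = 1624.090 / 10.388 = 156.343 m.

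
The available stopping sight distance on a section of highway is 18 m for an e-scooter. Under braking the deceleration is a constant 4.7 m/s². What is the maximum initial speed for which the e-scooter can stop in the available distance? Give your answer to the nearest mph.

Maximum speed ≈ 29 mph

v²/(2a) = d ⇒ v = √(2 × 4.700 × 18) = √169.20 = 13.0077 m/s.
13.0077 m/s ÷ 0.44704 = 29.097 mph.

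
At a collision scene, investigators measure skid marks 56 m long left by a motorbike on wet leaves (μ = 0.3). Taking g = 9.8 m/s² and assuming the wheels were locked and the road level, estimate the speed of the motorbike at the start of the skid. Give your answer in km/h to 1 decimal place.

Initial speed ≈ 65.3 km/h

Deceleration a = μg = 0.3 × 9.8 = 2.940 m/s².
v = √(2a·d) = √(2 × 2.940 × 56) = √329.280 = 18.1461 m/s.
= 18.1461 × 3.6 = 65.326 km/h.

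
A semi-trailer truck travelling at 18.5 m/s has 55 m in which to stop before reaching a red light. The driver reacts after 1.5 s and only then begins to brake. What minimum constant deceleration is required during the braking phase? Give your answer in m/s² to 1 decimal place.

Distance covered during reaction = 18.5000 × 1.5 = 27.750 m.
Distance available for braking: 55 − 27.750 = 27.250 m.
v² = 2a·d ⇒ a = v²/(2d) = 18.5000² / (2 × 27.250) = 342.250 / 54.500 = 6.2798 m/s².

Required deceleration ≈ 6.3 m/s²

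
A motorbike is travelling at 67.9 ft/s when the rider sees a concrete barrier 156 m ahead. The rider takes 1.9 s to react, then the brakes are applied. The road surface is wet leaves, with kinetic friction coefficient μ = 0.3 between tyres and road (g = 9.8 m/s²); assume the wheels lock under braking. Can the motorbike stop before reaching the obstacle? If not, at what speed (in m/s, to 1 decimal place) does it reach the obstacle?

67.9 ft/s × 0.3048 = 20.6959 m/s.
a = μg = 0.3 × 9.8 = 2.940 m/s².
Reaction distance = 20.6959 × 1.9 = 39.322 m.
Braking distance = v²/(2a) = 428.320 / 5.880 = 72.844 m.
Total stopping distance = 39.322 + 72.844 = 112.166 m, vs 156 m available — it stops with 156 − 112.166 = 43.834 m to spare.

Yes — it stops about 43.8 m short of the obstacle, so it never reaches it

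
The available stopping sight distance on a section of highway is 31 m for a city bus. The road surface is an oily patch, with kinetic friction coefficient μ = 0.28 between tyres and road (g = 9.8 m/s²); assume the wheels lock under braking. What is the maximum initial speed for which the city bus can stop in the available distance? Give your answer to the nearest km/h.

a = μg = 0.28 × 9.8 = 2.744 m/s².
v²/(2a) = d ⇒ v = √(2 × 2.744 × 31) = √170.13 = 13.0434 m/s.
13.0434 m/s × 3.6 = 46.956 km/h.

Maximum speed ≈ 47 km/h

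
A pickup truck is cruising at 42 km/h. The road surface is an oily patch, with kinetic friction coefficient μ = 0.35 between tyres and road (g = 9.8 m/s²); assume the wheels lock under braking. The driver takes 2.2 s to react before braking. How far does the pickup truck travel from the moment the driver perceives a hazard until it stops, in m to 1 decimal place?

42 km/h ÷ 3.6 = 11.6667 m/s.
a = μg = 0.35 × 9.8 = 3.430 m/s².
Reaction distance = v·t_r = 11.6667 × 2.2 = 25.667 m.
Braking distance = v²/(2a) = 11.6667² / (2 × 3.430) = 136.112 / 6.860 = 19.841 m.
Total = 25.667 + 19.841 = 45.508 m.

Total stopping distance ≈ 45.5 m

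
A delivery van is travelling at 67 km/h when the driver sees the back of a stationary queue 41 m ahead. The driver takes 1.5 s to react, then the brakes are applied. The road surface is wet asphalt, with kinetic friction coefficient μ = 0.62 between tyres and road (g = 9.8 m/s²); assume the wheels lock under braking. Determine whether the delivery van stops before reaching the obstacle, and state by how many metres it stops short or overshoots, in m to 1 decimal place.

No — it overshoots by 15.4 m

67 km/h ÷ 3.6 = 18.6111 m/s.
a = μg = 0.62 × 9.8 = 6.076 m/s².
Reaction distance = 18.6111 × 1.5 = 27.917 m.
Braking distance = v²/(2a) = 346.373 / 12.152 = 28.503 m.
Total stopping distance = 27.917 + 28.503 = 56.420 m, vs 41 m available — it cannot stop in time and overshoots by 56.420 − 41 = 15.420 m.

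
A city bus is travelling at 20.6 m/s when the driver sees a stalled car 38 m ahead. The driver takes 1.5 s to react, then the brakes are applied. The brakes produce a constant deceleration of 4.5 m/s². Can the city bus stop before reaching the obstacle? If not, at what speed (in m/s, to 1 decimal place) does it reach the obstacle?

Reaction distance = 20.6000 × 1.5 = 30.900 m.
Braking distance needed to stop: v²/(2a) = 424.360 / 9.000 = 47.151 m, so total needed = 30.900 + 47.151 = 78.051 m > 38 m — it cannot stop.
Distance remaining when braking begins: 38 − 30.900 = 7.100 m.
v² = v₀² − 2a·d = 424.360 − 2 × 4.500 × 7.100 = 360.460 m²/s².
v = √360.460 = 18.986 m/s.

No — it strikes the obstacle at 19.0 m/s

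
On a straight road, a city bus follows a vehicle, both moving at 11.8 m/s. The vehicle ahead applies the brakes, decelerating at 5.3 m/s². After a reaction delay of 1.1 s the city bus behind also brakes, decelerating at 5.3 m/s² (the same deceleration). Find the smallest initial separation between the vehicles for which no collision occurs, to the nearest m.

Minimum gap ≈ 13 m

Leader travels v²/(2a_L) = 139.240 / 10.600 = 13.136 m before stopping.
Follower covers v·t_r = 11.8000 × 1.1 = 12.980 m while reacting, then v²/(2a_F) = 139.240 / 10.600 = 13.136 m while braking, for a total of 12.980 + 13.136 = 26.116 m.
Since a_F ≤ a_L and the follower starts braking later, the follower is never slower than the leader, so the closest approach is when both have stopped.
Minimum gap = 26.116 − 13.136 = 12.980 m.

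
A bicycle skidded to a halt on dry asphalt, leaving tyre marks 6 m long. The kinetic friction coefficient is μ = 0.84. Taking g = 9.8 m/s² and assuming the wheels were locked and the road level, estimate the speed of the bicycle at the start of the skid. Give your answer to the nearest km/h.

Initial speed ≈ 36 km/h

Deceleration a = μg = 0.84 × 9.8 = 8.232 m/s².
v = √(2a·d) = √(2 × 8.232 × 6) = √98.784 = 9.9390 m/s.
= 9.9390 × 3.6 = 35.780 km/h.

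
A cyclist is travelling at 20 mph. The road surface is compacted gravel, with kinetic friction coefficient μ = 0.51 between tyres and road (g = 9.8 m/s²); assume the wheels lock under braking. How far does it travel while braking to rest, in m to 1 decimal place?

Braking distance ≈ 8.0 m

20 mph × 0.44704 = 8.9408 m/s.
a = μg = 0.51 × 9.8 = 4.998 m/s².
Braking distance = v²/(2a) = 8.9408² / (2 × 4.998) = 79.938 / 9.996 = 7.997 m.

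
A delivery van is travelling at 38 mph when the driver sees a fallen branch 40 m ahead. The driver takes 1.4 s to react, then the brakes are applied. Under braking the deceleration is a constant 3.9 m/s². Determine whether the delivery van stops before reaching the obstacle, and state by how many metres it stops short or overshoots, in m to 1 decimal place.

38 mph × 0.44704 = 16.9875 m/s.
Reaction distance = 16.9875 × 1.4 = 23.782 m.
Braking distance = v²/(2a) = 288.575 / 7.800 = 36.997 m.
Total stopping distance = 23.782 + 36.997 = 60.779 m, vs 40 m available — it cannot stop in time and overshoots by 60.779 − 40 = 20.779 m.

No — it overshoots by 20.8 m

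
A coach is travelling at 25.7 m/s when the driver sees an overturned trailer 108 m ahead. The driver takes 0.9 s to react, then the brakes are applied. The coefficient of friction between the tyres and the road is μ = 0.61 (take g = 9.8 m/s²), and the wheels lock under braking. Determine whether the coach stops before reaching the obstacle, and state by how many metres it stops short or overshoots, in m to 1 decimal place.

a = μg = 0.61 × 9.8 = 5.978 m/s².
Reaction distance = 25.7000 × 0.9 = 23.130 m.
Braking distance = v²/(2a) = 660.490 / 11.956 = 55.243 m.
Total stopping distance = 23.130 + 55.243 = 78.373 m, vs 108 m available — it stops with 108 − 78.373 = 29.627 m to spare.

Yes — it stops 29.6 m short of the obstacle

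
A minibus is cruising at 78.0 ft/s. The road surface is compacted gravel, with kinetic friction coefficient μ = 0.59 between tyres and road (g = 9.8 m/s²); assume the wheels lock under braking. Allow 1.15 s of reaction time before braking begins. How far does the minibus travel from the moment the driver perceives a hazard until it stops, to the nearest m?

78 ft/s × 0.3048 = 23.7744 m/s.
a = μg = 0.59 × 9.8 = 5.782 m/s².
Reaction distance = v·t_r = 23.7744 × 1.15 = 27.341 m.
Braking distance = v²/(2a) = 23.7744² / (2 × 5.782) = 565.222 / 11.564 = 48.878 m.
Total = 27.341 + 48.878 = 76.219 m.

Total stopping distance ≈ 76 m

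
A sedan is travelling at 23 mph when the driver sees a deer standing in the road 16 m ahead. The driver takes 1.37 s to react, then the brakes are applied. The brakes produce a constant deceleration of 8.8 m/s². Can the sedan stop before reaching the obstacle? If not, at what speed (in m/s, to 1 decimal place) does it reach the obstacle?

No — it strikes the obstacle at 8.5 m/s

23 mph × 0.44704 = 10.2819 m/s.
Reaction distance = 10.2819 × 1.37 = 14.086 m.
Braking distance needed to stop: v²/(2a) = 105.717 / 17.600 = 6.007 m, so total needed = 14.086 + 6.007 = 20.093 m > 16 m — it cannot stop.
Distance remaining when braking begins: 16 − 14.086 = 1.914 m.
v² = v₀² − 2a·d = 105.717 − 2 × 8.800 × 1.914 = 72.031 m²/s².
v = √72.031 = 8.487 m/s.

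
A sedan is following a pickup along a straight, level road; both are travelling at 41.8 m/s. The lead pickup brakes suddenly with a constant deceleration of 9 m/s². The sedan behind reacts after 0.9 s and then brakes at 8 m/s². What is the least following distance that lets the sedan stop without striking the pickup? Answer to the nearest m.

Minimum gap ≈ 50 m

Leader travels v²/(2a_L) = 1747.240 / 18.000 = 97.069 m before stopping.
Follower covers v·t_r = 41.8000 × 0.9 = 37.620 m while reacting, then v²/(2a_F) = 1747.240 / 16.000 = 109.203 m while braking, for a total of 37.620 + 109.203 = 146.823 m.
Since a_F ≤ a_L and the follower starts braking later, the follower is never slower than the leader, so the closest approach is when both have stopped.
Minimum gap = 146.823 − 97.069 = 49.754 m.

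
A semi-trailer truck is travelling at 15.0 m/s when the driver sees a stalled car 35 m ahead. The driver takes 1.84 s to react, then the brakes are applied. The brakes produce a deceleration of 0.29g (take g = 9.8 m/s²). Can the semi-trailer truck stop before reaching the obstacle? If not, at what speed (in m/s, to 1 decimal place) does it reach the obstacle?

No — it strikes the obstacle at 13.5 m/s

a = 0.29 × 9.8 = 2.842 m/s².
Reaction distance = 15.0000 × 1.84 = 27.600 m.
Braking distance needed to stop: v²/(2a) = 225.000 / 5.684 = 39.585 m, so total needed = 27.600 + 39.585 = 67.185 m > 35 m — it cannot stop.
Distance remaining when braking begins: 35 − 27.600 = 7.400 m.
v² = v₀² − 2a·d = 225.000 − 2 × 2.842 × 7.400 = 182.938 m²/s².
v = √182.938 = 13.525 m/s.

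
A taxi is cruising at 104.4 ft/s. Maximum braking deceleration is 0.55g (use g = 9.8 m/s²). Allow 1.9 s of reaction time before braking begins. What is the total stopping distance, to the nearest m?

104.4 ft/s × 0.3048 = 31.8211 m/s.
a = 0.55 × 9.8 = 5.390 m/s².
Reaction distance = v·t_r = 31.8211 × 1.9 = 60.460 m.
Braking distance = v²/(2a) = 31.8211² / (2 × 5.390) = 1012.582 / 10.780 = 93.932 m.
Total = 60.460 + 93.932 = 154.392 m.

Total stopping distance ≈ 154 m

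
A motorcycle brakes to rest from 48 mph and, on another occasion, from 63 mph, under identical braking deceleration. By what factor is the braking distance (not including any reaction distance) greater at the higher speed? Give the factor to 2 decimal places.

Braking distance d = v²/(2a), so with a fixed, d ∝ v².
Factor = (63/48)² = 1.3125² = 1.7227.

Factor ≈ 1.72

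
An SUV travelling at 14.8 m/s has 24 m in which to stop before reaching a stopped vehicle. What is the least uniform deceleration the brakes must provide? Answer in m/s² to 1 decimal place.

Required deceleration ≈ 4.6 m/s²

v² = 2a·d ⇒ a = v²/(2d) = 14.8000² / (2 × 24.000) = 219.040 / 48.000 = 4.5633 m/s².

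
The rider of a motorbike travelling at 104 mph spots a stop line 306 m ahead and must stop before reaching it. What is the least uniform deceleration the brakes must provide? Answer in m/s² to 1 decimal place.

Required deceleration ≈ 3.5 m/s²

104 mph × 0.44704 = 46.4922 m/s.
v² = 2a·d ⇒ a = v²/(2d) = 46.4922² / (2 × 306.000) = 2161.525 / 612.000 = 3.5319 m/s².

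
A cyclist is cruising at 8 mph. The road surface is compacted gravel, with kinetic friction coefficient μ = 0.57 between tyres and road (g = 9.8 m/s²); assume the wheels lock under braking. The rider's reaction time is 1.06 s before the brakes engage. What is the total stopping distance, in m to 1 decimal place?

8 mph × 0.44704 = 3.5763 m/s.
a = μg = 0.57 × 9.8 = 5.586 m/s².
Reaction distance = v·t_r = 3.5763 × 1.06 = 3.791 m.
Braking distance = v²/(2a) = 3.5763² / (2 × 5.586) = 12.790 / 11.172 = 1.145 m.
Total = 3.791 + 1.145 = 4.936 m.

Total stopping distance ≈ 4.9 m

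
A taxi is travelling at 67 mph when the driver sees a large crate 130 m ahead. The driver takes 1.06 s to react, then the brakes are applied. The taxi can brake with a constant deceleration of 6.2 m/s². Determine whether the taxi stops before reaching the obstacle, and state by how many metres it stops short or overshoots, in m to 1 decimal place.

67 mph × 0.44704 = 29.9517 m/s.
Reaction distance = 29.9517 × 1.06 = 31.749 m.
Braking distance = v²/(2a) = 897.104 / 12.400 = 72.347 m.
Total stopping distance = 31.749 + 72.347 = 104.096 m, vs 130 m available — it stops with 130 − 104.096 = 25.904 m to spare.

Yes — it stops 25.9 m short of the obstacle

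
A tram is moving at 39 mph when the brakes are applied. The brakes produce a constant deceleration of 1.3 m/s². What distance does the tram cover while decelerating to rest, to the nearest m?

39 mph × 0.44704 = 17.4346 m/s.
Braking distance = v²/(2a) = 17.4346² / (2 × 1.300) = 303.965 / 2.600 = 116.910 m.

Braking distance ≈ 117 m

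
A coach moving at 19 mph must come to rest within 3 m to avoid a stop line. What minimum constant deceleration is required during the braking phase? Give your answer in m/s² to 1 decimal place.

Required deceleration ≈ 12.0 m/s²

19 mph × 0.44704 = 8.4938 m/s.
v² = 2a·d ⇒ a = v²/(2d) = 8.4938² / (2 × 3.000) = 72.145 / 6.000 = 12.0242 m/s².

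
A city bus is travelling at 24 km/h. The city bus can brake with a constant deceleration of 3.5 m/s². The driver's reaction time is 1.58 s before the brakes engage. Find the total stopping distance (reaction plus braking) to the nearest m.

Total stopping distance ≈ 17 m

24 km/h ÷ 3.6 = 6.6667 m/s.
Reaction distance = v·t_r = 6.6667 × 1.58 = 10.533 m.
Braking distance = v²/(2a) = 6.6667² / (2 × 3.500) = 44.445 / 7.000 = 6.349 m.
Total = 10.533 + 6.349 = 16.882 m.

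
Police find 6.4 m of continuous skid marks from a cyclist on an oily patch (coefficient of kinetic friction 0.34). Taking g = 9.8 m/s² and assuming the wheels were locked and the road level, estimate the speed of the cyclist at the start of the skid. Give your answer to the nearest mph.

Deceleration a = μg = 0.34 × 9.8 = 3.332 m/s².
v = √(2a·d) = √(2 × 3.332 × 6.4) = √42.650 = 6.5307 m/s.
= 6.5307 ÷ 0.44704 = 14.609 mph.

Initial speed ≈ 15 mph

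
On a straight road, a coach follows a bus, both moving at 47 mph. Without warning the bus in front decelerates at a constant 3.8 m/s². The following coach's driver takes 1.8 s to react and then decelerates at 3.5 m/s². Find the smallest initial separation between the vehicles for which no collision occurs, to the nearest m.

Minimum gap ≈ 43 m

47 mph × 0.44704 = 21.0109 m/s.
Leader travels v²/(2a_L) = 441.458 / 7.600 = 58.087 m before stopping.
Follower covers v·t_r = 21.0109 × 1.8 = 37.820 m while reacting, then v²/(2a_F) = 441.458 / 7.000 = 63.065 m while braking, for a total of 37.820 + 63.065 = 100.885 m.
Since a_F ≤ a_L and the follower starts braking later, the follower is never slower than the leader, so the closest approach is when both have stopped.
Minimum gap = 100.885 − 58.087 = 42.798 m.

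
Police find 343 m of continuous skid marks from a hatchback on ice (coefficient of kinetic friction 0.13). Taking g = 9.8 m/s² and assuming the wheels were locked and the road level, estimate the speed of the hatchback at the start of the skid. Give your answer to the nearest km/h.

Deceleration a = μg = 0.13 × 9.8 = 1.274 m/s².
v = √(2a·d) = √(2 × 1.274 × 343) = √873.964 = 29.5629 m/s.
= 29.5629 × 3.6 = 106.426 km/h.

Initial speed ≈ 106 km/h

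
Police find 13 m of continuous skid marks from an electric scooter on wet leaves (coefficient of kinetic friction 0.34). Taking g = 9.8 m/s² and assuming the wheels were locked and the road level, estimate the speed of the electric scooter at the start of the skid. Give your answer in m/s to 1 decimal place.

Initial speed ≈ 9.3 m/s

Deceleration a = μg = 0.34 × 9.8 = 3.332 m/s².
v = √(2a·d) = √(2 × 3.332 × 13) = √86.632 = 9.3076 m/s.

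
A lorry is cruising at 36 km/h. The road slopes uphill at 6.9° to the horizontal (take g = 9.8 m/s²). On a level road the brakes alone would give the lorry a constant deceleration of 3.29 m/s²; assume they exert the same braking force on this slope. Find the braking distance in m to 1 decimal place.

36 km/h ÷ 3.6 = 10.0000 m/s.
Gravity along the uphill slope adds to the braking deceleration: a_eff = 3.290 + 9.8·sin 6.9° = 3.290 + 1.177 = 4.467 m/s².
Braking distance = v²/(2a) = 10.0000² / (2 × 4.467) = 100.000 / 8.934 = 11.193 m.

Braking distance ≈ 11.2 m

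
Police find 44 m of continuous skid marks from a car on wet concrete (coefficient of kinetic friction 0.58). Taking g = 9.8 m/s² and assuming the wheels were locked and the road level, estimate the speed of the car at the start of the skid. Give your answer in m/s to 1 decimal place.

Deceleration a = μg = 0.58 × 9.8 = 5.684 m/s².
v = √(2a·d) = √(2 × 5.684 × 44) = √500.192 = 22.3650 m/s.

Initial speed ≈ 22.4 m/s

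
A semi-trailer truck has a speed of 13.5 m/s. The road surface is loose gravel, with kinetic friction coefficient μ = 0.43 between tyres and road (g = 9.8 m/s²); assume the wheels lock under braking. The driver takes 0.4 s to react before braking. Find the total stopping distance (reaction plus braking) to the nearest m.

a = μg = 0.43 × 9.8 = 4.214 m/s².
Reaction distance = v·t_r = 13.5000 × 0.4 = 5.400 m.
Braking distance = v²/(2a) = 13.5000² / (2 × 4.214) = 182.250 / 8.428 = 21.624 m.
Total = 5.400 + 21.624 = 27.024 m.

Total stopping distance ≈ 27 m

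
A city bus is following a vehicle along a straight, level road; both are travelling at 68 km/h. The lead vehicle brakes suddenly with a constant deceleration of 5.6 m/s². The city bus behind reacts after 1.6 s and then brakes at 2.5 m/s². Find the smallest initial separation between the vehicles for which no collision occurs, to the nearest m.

68 km/h ÷ 3.6 = 18.8889 m/s.
Leader travels v²/(2a_L) = 356.791 / 11.200 = 31.856 m before stopping.
Follower covers v·t_r = 18.8889 × 1.6 = 30.222 m while reacting, then v²/(2a_F) = 356.791 / 5.000 = 71.358 m while braking, for a total of 30.222 + 71.358 = 101.580 m.
Since a_F ≤ a_L and the follower starts braking later, the follower is never slower than the leader, so the closest approach is when both have stopped.
Minimum gap = 101.580 − 31.856 = 69.724 m.

Minimum gap ≈ 70 m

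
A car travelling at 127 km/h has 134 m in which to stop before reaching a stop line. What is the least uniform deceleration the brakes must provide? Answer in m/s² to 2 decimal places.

Required deceleration ≈ 4.64 m/s²

127 km/h ÷ 3.6 = 35.2778 m/s.
v² = 2a·d ⇒ a = v²/(2d) = 35.2778² / (2 × 134.000) = 1244.523 / 268.000 = 4.6437 m/s².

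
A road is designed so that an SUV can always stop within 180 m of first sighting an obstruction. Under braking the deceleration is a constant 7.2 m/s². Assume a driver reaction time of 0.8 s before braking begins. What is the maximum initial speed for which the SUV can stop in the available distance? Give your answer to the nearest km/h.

Stopping distance: v·t_r + v²/(2a) = 180 with t_r = 0.8 s and a = 7.200 m/s².
So v² + 11.520 v − 2592.00 = 0.
Positive root: v = −a·t_r + √((a·t_r)² + 2a·d) = −5.760 + √(33.178 + 2592.00) = 45.4765 m/s.
45.4765 m/s × 3.6 = 163.715 km/h.

Maximum speed ≈ 164 km/h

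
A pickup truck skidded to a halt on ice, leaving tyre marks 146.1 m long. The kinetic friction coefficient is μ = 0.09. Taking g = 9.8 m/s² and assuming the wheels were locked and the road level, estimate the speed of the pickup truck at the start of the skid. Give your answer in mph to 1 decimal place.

Deceleration a = μg = 0.09 × 9.8 = 0.882 m/s².
v = √(2a·d) = √(2 × 0.882 × 146.1) = √257.720 = 16.0537 m/s.
= 16.0537 ÷ 0.44704 = 35.911 mph.

Initial speed ≈ 35.9 mph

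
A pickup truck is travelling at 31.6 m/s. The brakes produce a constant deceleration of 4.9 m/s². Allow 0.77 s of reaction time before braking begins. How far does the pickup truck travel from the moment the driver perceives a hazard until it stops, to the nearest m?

Total stopping distance ≈ 126 m

Reaction distance = v·t_r = 31.6000 × 0.77 = 24.332 m.
Braking distance = v²/(2a) = 31.6000² / (2 × 4.900) = 998.560 / 9.800 = 101.894 m.
Total = 24.332 + 101.894 = 126.226 m.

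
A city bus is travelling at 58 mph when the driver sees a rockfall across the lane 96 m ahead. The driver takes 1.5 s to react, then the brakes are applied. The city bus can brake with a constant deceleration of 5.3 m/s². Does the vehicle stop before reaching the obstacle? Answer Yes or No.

58 mph × 0.44704 = 25.9283 m/s.
Reaction distance = 25.9283 × 1.5 = 38.892 m.
Braking distance = v²/(2a) = 672.277 / 10.600 = 63.422 m.
Total stopping distance = 38.892 + 63.422 = 102.314 m, vs 96 m available — it cannot stop in time and overshoots by 102.314 − 96 = 6.314 m.

No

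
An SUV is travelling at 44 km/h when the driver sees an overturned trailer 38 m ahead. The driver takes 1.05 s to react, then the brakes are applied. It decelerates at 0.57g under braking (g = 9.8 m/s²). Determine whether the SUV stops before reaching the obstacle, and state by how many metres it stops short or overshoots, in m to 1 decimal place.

44 km/h ÷ 3.6 = 12.2222 m/s.
a = 0.57 × 9.8 = 5.586 m/s².
Reaction distance = 12.2222 × 1.05 = 12.833 m.
Braking distance = v²/(2a) = 149.382 / 11.172 = 13.371 m.
Total stopping distance = 12.833 + 13.371 = 26.204 m, vs 38 m available — it stops with 38 − 26.204 = 11.796 m to spare.

Yes — it stops 11.8 m short of the obstacle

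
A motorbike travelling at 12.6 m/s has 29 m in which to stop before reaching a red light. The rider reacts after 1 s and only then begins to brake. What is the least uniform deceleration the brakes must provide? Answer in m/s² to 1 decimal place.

Required deceleration ≈ 4.8 m/s²

Distance covered during reaction = 12.6000 × 1 = 12.600 m.
Distance available for braking: 29 − 12.600 = 16.400 m.
v² = 2a·d ⇒ a = v²/(2d) = 12.6000² / (2 × 16.400) = 158.760 / 32.800 = 4.8402 m/s².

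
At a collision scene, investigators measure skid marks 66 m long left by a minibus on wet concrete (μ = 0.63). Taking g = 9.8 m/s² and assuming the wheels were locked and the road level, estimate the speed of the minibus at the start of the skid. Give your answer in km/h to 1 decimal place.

Deceleration a = μg = 0.63 × 9.8 = 6.174 m/s².
v = √(2a·d) = √(2 × 6.174 × 66) = √814.968 = 28.5476 m/s.
= 28.5476 × 3.6 = 102.771 km/h.

Initial speed ≈ 102.8 km/h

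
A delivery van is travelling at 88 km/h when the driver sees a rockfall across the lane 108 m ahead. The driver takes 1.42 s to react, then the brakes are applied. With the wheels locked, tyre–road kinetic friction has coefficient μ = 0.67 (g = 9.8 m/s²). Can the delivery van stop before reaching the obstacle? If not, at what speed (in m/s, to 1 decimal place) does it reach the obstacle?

Yes — it stops about 27.8 m short of the obstacle, so it never reaches it

88 km/h ÷ 3.6 = 24.4444 m/s.
a = μg = 0.67 × 9.8 = 6.566 m/s².
Reaction distance = 24.4444 × 1.42 = 34.711 m.
Braking distance = v²/(2a) = 597.529 / 13.132 = 45.502 m.
Total stopping distance = 34.711 + 45.502 = 80.213 m, vs 108 m available — it stops with 108 − 80.213 = 27.787 m to spare.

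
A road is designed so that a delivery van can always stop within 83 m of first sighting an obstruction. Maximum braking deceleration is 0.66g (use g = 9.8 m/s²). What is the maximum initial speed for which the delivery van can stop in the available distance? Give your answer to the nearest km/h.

Maximum speed ≈ 118 km/h

a = 0.66 × 9.8 = 6.468 m/s².
v²/(2a) = d ⇒ v = √(2 × 6.468 × 83) = √1073.69 = 32.7672 m/s.
32.7672 m/s × 3.6 = 117.962 km/h.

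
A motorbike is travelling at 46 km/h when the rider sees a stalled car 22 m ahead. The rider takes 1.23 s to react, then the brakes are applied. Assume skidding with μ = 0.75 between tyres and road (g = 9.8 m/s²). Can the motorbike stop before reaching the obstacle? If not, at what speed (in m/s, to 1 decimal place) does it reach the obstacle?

No — it strikes the obstacle at 8.4 m/s

46 km/h ÷ 3.6 = 12.7778 m/s.
a = μg = 0.75 × 9.8 = 7.350 m/s².
Reaction distance = 12.7778 × 1.23 = 15.717 m.
Braking distance needed to stop: v²/(2a) = 163.272 / 14.700 = 11.107 m, so total needed = 15.717 + 11.107 = 26.824 m > 22 m — it cannot stop.
Distance remaining when braking begins: 22 − 15.717 = 6.283 m.
v² = v₀² − 2a·d = 163.272 − 2 × 7.350 × 6.283 = 70.912 m²/s².
v = √70.912 = 8.421 m/s.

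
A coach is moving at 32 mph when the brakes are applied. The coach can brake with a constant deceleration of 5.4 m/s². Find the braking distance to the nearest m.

32 mph × 0.44704 = 14.3053 m/s.
Braking distance = v²/(2a) = 14.3053² / (2 × 5.400) = 204.642 / 10.800 = 18.948 m.

Braking distance ≈ 19 m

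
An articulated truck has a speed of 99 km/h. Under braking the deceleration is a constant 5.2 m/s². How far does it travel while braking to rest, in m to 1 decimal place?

Braking distance ≈ 72.7 m

99 km/h ÷ 3.6 = 27.5000 m/s.
Braking distance = v²/(2a) = 27.5000² / (2 × 5.200) = 756.250 / 10.400 = 72.716 m.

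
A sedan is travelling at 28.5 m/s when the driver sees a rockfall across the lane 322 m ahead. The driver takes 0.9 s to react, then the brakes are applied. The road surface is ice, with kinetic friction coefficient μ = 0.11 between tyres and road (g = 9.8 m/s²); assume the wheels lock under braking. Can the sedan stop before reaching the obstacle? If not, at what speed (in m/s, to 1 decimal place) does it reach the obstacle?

a = μg = 0.11 × 9.8 = 1.078 m/s².
Reaction distance = 28.5000 × 0.9 = 25.650 m.
Braking distance needed to stop: v²/(2a) = 812.250 / 2.156 = 376.739 m, so total needed = 25.650 + 376.739 = 402.389 m > 322 m — it cannot stop.
Distance remaining when braking begins: 322 − 25.650 = 296.350 m.
v² = v₀² − 2a·d = 812.250 − 2 × 1.078 × 296.350 = 173.319 m²/s².
v = √173.319 = 13.165 m/s.

No — it strikes the obstacle at 13.2 m/s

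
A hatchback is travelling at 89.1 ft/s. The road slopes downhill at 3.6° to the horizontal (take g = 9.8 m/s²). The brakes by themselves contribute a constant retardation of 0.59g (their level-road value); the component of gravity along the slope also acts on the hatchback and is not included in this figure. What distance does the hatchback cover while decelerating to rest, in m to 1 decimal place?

89.1 ft/s × 0.3048 = 27.1577 m/s.
a = 0.59 × 9.8 = 5.782 m/s².
Gravity along the downhill slope reduces the braking deceleration: a_eff = 5.782 − 9.8·sin 3.6° = 5.782 − 0.615 = 5.167 m/s².
Braking distance = v²/(2a) = 27.1577² / (2 × 5.167) = 737.541 / 10.334 = 71.370 m.

Braking distance ≈ 71.4 m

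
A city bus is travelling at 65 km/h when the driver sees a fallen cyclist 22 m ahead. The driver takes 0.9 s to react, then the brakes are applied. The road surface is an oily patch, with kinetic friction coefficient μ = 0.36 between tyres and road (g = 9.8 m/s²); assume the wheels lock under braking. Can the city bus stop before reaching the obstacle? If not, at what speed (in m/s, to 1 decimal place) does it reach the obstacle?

65 km/h ÷ 3.6 = 18.0556 m/s.
a = μg = 0.36 × 9.8 = 3.528 m/s².
Reaction distance = 18.0556 × 0.9 = 16.250 m.
Braking distance needed to stop: v²/(2a) = 326.005 / 7.056 = 46.203 m, so total needed = 16.250 + 46.203 = 62.453 m > 22 m — it cannot stop.
Distance remaining when braking begins: 22 − 16.250 = 5.750 m.
v² = v₀² − 2a·d = 326.005 − 2 × 3.528 × 5.750 = 285.433 m²/s².
v = √285.433 = 16.895 m/s.

No — it strikes the obstacle at 16.9 m/s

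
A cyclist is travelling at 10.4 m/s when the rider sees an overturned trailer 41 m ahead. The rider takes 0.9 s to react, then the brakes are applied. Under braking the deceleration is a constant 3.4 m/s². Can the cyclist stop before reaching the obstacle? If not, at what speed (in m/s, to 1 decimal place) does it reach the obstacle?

Reaction distance = 10.4000 × 0.9 = 9.360 m.
Braking distance = v²/(2a) = 108.160 / 6.800 = 15.906 m.
Total stopping distance = 9.360 + 15.906 = 25.266 m, vs 41 m available — it stops with 41 − 25.266 = 15.734 m to spare.

Yes — it stops about 15.7 m short of the obstacle, so it never reaches it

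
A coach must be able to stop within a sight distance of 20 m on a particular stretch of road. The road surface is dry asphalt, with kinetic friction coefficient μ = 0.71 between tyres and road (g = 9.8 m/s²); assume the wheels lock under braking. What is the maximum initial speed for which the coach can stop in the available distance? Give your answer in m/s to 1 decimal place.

a = μg = 0.71 × 9.8 = 6.958 m/s².
v²/(2a) = d ⇒ v = √(2 × 6.958 × 20) = √278.32 = 16.6829 m/s.

Maximum speed ≈ 16.7 m/s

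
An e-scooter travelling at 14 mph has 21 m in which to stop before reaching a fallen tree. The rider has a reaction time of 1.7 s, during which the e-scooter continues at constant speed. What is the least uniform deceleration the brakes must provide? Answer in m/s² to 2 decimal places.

14 mph × 0.44704 = 6.2586 m/s.
Distance covered during reaction = 6.2586 × 1.7 = 10.640 m.
Distance available for braking: 21 − 10.640 = 10.360 m.
v² = 2a·d ⇒ a = v²/(2d) = 6.2586² / (2 × 10.360) = 39.170 / 20.720 = 1.8904 m/s².

Required deceleration ≈ 1.89 m/s²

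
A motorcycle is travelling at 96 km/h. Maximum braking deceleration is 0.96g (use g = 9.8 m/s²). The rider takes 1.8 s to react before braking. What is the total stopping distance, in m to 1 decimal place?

Total stopping distance ≈ 85.8 m

96 km/h ÷ 3.6 = 26.6667 m/s.
a = 0.96 × 9.8 = 9.408 m/s².
Reaction distance = v·t_r = 26.6667 × 1.8 = 48.000 m.
Braking distance = v²/(2a) = 26.6667² / (2 × 9.408) = 711.113 / 18.816 = 37.793 m.
Total = 48.000 + 37.793 = 85.793 m.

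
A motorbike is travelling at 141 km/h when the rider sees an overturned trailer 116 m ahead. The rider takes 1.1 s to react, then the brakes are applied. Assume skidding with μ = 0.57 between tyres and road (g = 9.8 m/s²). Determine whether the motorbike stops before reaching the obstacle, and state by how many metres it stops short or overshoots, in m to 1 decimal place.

No — it overshoots by 64.4 m

141 km/h ÷ 3.6 = 39.1667 m/s.
a = μg = 0.57 × 9.8 = 5.586 m/s².
Reaction distance = 39.1667 × 1.1 = 43.083 m.
Braking distance = v²/(2a) = 1534.030 / 11.172 = 137.310 m.
Total stopping distance = 43.083 + 137.310 = 180.393 m, vs 116 m available — it cannot stop in time and overshoots by 180.393 − 116 = 64.393 m.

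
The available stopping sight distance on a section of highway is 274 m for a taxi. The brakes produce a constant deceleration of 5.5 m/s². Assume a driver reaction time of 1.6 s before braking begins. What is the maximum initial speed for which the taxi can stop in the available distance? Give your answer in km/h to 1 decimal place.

Maximum speed ≈ 168.5 km/h

Stopping distance: v·t_r + v²/(2a) = 274 with t_r = 1.6 s and a = 5.500 m/s².
So v² + 17.600 v − 3014.00 = 0.
Positive root: v = −a·t_r + √((a·t_r)² + 2a·d) = −8.800 + √(77.440 + 3014.00) = 46.8007 m/s.
46.8007 m/s × 3.6 = 168.483 km/h.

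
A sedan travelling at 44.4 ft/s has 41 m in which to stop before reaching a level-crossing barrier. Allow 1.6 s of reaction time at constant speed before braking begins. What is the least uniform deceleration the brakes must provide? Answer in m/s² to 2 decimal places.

Required deceleration ≈ 4.73 m/s²

44.4 ft/s × 0.3048 = 13.5331 m/s.
Distance covered during reaction = 13.5331 × 1.6 = 21.653 m.
Distance available for braking: 41 − 21.653 = 19.347 m.
v² = 2a·d ⇒ a = v²/(2d) = 13.5331² / (2 × 19.347) = 183.145 / 38.694 = 4.7332 m/s².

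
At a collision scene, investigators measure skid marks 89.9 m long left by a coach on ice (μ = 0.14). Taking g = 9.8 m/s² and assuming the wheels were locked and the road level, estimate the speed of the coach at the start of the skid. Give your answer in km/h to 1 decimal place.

Deceleration a = μg = 0.14 × 9.8 = 1.372 m/s².
v = √(2a·d) = √(2 × 1.372 × 89.9) = √246.686 = 15.7062 m/s.
= 15.7062 × 3.6 = 56.542 km/h.

Initial speed ≈ 56.5 km/h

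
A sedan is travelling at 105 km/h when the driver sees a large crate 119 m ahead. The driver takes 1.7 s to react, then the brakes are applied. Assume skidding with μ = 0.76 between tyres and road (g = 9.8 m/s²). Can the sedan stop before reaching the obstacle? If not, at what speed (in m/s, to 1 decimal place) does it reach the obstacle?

Yes — it stops about 12.3 m short of the obstacle, so it never reaches it

105 km/h ÷ 3.6 = 29.1667 m/s.
a = μg = 0.76 × 9.8 = 7.448 m/s².
Reaction distance = 29.1667 × 1.7 = 49.583 m.
Braking distance = v²/(2a) = 850.696 / 14.896 = 57.109 m.
Total stopping distance = 49.583 + 57.109 = 106.692 m, vs 119 m available — it stops with 119 − 106.692 = 12.308 m to spare.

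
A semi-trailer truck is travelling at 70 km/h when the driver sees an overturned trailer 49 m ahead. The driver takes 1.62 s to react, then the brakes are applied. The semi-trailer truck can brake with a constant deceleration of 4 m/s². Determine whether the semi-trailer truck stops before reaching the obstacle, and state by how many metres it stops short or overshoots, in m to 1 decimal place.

No — it overshoots by 29.8 m

70 km/h ÷ 3.6 = 19.4444 m/s.
Reaction distance = 19.4444 × 1.62 = 31.500 m.
Braking distance = v²/(2a) = 378.085 / 8.000 = 47.261 m.
Total stopping distance = 31.500 + 47.261 = 78.761 m, vs 49 m available — it cannot stop in time and overshoots by 78.761 − 49 = 29.761 m.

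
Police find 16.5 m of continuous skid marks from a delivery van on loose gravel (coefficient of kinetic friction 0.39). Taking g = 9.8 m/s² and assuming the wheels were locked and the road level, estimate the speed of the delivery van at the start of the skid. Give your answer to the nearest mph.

Deceleration a = μg = 0.39 × 9.8 = 3.822 m/s².
v = √(2a·d) = √(2 × 3.822 × 16.5) = √126.126 = 11.2306 m/s.
= 11.2306 ÷ 0.44704 = 25.122 mph.

Initial speed ≈ 25 mph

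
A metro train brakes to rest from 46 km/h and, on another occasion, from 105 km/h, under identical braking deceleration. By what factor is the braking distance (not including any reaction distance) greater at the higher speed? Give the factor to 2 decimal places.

Braking distance d = v²/(2a), so with a fixed, d ∝ v².
Factor = (105/46)² = 2.2826² = 5.2103.

Factor ≈ 5.21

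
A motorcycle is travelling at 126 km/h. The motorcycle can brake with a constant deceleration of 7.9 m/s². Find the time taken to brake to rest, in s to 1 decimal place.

126 km/h ÷ 3.6 = 35.0000 m/s.
Braking time = v/a = 35.0000 / 7.900 = 4.430 s.

Braking time ≈ 4.4 s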